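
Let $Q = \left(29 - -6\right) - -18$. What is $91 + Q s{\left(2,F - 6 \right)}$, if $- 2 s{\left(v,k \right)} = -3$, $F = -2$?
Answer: $\frac{341}{2} \approx 170.5$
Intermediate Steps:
$s{\left(v,k \right)} = \frac{3}{2}$ ($s{\left(v,k \right)} = \left(- \frac{1}{2}\right) \left(-3\right) = \frac{3}{2}$)
$Q = 53$ ($Q = \left(29 + 6\right) + 18 = 35 + 18 = 53$)
$91 + Q s{\left(2,F - 6 \right)} = 91 + 53 \cdot \frac{3}{2} = 91 + \frac{159}{2} = \frac{341}{2}$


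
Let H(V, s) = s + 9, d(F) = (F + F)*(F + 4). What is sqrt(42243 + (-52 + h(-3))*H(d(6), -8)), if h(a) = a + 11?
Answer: sqrt(42199) ≈ 205.42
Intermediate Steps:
d(F) = 2*F*(4 + F) (d(F) = (2*F)*(4 + F) = 2*F*(4 + F))
H(V, s) = 9 + s
h(a) = 11 + a
sqrt(42243 + (-52 + h(-3))*H(d(6), -8)) = sqrt(42243 + (-52 + (11 - 3))*(9 - 8)) = sqrt(42243 + (-52 + 8)*1) = sqrt(42243 - 44*1) = sqrt(42243 - 44) = sqrt(42199)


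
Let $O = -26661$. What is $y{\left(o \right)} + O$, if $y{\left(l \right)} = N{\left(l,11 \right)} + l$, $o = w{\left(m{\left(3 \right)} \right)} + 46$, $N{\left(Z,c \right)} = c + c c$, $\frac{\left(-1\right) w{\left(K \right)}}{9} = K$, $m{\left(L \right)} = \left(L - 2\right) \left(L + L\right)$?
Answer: $-26537$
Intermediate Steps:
$m{\left(L \right)} = 2 L \left(-2 + L\right)$ ($m{\left(L \right)} = \left(-2 + L\right) 2 L = 2 L \left(-2 + L\right)$)
$w{\left(K \right)} = - 9 K$
$N{\left(Z,c \right)} = c + c^{2}$
$o = -8$ ($o = - 9 \cdot 2 \cdot 3 \left(-2 + 3\right) + 46 = - 9 \cdot 2 \cdot 3 \cdot 1 + 46 = \left(-9\right) 6 + 46 = -54 + 46 = -8$)
$y{\left(l \right)} = 132 + l$ ($y{\left(l \right)} = 11 \left(1 + 11\right) + l = 11 \cdot 12 + l = 132 + l$)
$y{\left(o \right)} + O = \left(132 - 8\right) - 26661 = 124 - 26661 = -26537$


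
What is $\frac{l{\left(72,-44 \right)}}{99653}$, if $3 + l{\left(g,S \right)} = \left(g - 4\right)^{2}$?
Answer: $\frac{4621}{99653} \approx 0.046371$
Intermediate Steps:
$l{\left(g,S \right)} = -3 + \left(-4 + g\right)^{2}$ ($l{\left(g,S \right)} = -3 + \left(g - 4\right)^{2} = -3 + \left(-4 + g\right)^{2}$)
$\frac{l{\left(72,-44 \right)}}{99653} = \frac{-3 + \left(-4 + 72\right)^{2}}{99653} = \left(-3 + 68^{2}\right) \frac{1}{99653} = \left(-3 + 4624\right) \frac{1}{99653} = 4621 \cdot \frac{1}{99653} = \frac{4621}{99653}$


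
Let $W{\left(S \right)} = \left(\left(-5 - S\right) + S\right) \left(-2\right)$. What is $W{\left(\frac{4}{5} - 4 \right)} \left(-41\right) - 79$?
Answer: $-489$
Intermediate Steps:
$W{\left(S \right)} = 10$ ($W{\left(S \right)} = \left(-5\right) \left(-2\right) = 10$)
$W{\left(\frac{4}{5} - 4 \right)} \left(-41\right) - 79 = 10 \left(-41\right) - 79 = -410 - 79 = -489$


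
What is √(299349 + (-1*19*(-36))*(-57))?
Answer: 3*√28929 ≈ 510.26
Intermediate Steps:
√(299349 + (-1*19*(-36))*(-57)) = √(299349 - 19*(-36)*(-57)) = √(299349 + 684*(-57)) = √(299349 - 38988) = √260361 = 3*√28929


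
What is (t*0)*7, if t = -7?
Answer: 0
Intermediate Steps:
(t*0)*7 = -7*0*7 = 0*7 = 0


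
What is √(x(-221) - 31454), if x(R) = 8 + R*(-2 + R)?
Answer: √17837 ≈ 133.56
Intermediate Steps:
√(x(-221) - 31454) = √((8 + (-221)² - 2*(-221)) - 31454) = √((8 + 48841 + 442) - 31454) = √(49291 - 31454) = √17837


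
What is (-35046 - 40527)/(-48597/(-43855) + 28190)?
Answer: -3314253915/1236321047 ≈ -2.6807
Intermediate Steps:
(-35046 - 40527)/(-48597/(-43855) + 28190) = -75573/(-48597*(-1/43855) + 28190) = -75573/(48597/43855 + 28190) = -75573/1236321047/43855 = -75573*43855/1236321047 = -3314253915/1236321047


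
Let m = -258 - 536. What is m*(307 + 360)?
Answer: -529598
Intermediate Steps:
m = -794
m*(307 + 360) = -794*(307 + 360) = -794*667 = -529598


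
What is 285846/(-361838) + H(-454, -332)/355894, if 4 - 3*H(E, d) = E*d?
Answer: -12847510703/13797425697 ≈ -0.93115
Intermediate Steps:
H(E, d) = 4/3 - E*d/3
285846/(-361838) + H(-454, -332)/355894 = 285846/(-361838) + (4/3 - ⅓*(-454)*(-332))/355894 = 285846*(-1/361838) + (4/3 - 150728/3)*(1/355894) = -142923/180919 - 150724/3*1/355894 = -142923/180919 - 10766/76263 = -12847510703/13797425697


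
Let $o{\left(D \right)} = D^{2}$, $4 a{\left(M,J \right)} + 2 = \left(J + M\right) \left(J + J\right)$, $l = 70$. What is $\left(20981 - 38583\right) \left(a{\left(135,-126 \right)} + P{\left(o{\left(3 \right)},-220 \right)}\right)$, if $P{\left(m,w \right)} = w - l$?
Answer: $15093715$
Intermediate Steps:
$a{\left(M,J \right)} = - \frac{1}{2} + \frac{J \left(J + M\right)}{2}$ ($a{\left(M,J \right)} = - \frac{1}{2} + \frac{\left(J + M\right) \left(J + J\right)}{4} = - \frac{1}{2} + \frac{\left(J + M\right) 2 J}{4} = - \frac{1}{2} + \frac{2 J \left(J + M\right)}{4} = - \frac{1}{2} + \frac{J \left(J + M\right)}{2}$)
$P{\left(m,w \right)} = -70 + w$ ($P{\left(m,w \right)} = w - 70 = -70 + w$)
$\left(20981 - 38583\right) \left(a{\left(135,-126 \right)} + P{\left(o{\left(3 \right)},-220 \right)}\right) = \left(20981 - 38583\right) \left(\left(- \frac{1}{2} + \frac{\left(-126\right)^{2}}{2} + \frac{1}{2} \left(-126\right) 135\right) - 290\right) = - 17602 \left(\left(- \frac{1}{2} + \frac{1}{2} \cdot 15876 - 8505\right) - 290\right) = - 17602 \left(\left(- \frac{1}{2} + 7938 - 8505\right) - 290\right) = - 17602 \left(- \frac{1135}{2} - 290\right) = \left(-17602\right) \left(- \frac{1715}{2}\right) = 15093715$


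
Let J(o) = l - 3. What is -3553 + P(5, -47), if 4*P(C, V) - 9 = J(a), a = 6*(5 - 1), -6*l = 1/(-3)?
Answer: -255707/72 ≈ -3551.5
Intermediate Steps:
l = 1/18 (l = -⅙/(-3) = -⅙*(-⅓) = 1/18 ≈ 0.055556)
a = 24 (a = 6*4 = 24)
J(o) = -53/18 (J(o) = 1/18 - 3 = -53/18)
P(C, V) = 109/72 (P(C, V) = 9/4 + (¼)*(-53/18) = 9/4 - 53/72 = 109/72)
-3553 + P(5, -47) = -3553 + 109/72 = -255707/72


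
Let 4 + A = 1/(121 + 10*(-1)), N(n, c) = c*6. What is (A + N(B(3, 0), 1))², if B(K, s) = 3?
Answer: 49729/12321 ≈ 4.0361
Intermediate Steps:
N(n, c) = 6*c
A = -443/111 (A = -4 + 1/(121 + 10*(-1)) = -4 + 1/(121 - 10) = -4 + 1/111 = -443/111 ≈ -3.9910)
(A + N(B(3, 0), 1))² = (-443/111 + 6*1)² = (-443/111 + 6)² = (223/111)² = 49729/12321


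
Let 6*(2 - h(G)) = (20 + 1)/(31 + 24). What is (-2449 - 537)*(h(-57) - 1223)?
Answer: 200535281/55 ≈ 3.6461e+6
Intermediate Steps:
h(G) = 213/110 (h(G) = 2 - (20 + 1)/(6*(31 + 24)) = 2 - 7/(2*55) = 2 - ⅙*21/55 = 2 - 7/110 = 213/110)
(-2449 - 537)*(h(-57) - 1223) = (-2449 - 537)*(213/110 - 1223) = -2986*(-134317/110) = 200535281/55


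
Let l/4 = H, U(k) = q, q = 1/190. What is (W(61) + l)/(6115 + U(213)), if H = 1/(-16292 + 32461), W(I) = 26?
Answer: 4203980/988735201 ≈ 0.0042519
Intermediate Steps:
q = 1/190 ≈ 0.0052632
H = 1/16169 ≈ 6.1847e-5
U(k) = 1/190
l = 4/16169 (l = 4*(1/16169) = 4/16169 ≈ 0.00024739)
(W(61) + l)/(6115 + U(213)) = (26 + 4/16169)/(6115 + 1/190) = 420398/(16169*(1161851/190)) = (420398/16169)*(190/1161851) = 4203980/988735201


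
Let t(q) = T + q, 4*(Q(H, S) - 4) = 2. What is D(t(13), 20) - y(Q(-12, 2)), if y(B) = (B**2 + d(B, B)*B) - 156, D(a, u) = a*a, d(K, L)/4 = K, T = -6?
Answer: 415/4 ≈ 103.75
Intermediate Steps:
d(K, L) = 4*K
Q(H, S) = 9/2 (Q(H, S) = 4 + (1/4)*2 = 4 + 1/2 = 9/2)
t(q) = -6 + q
D(a, u) = a**2
y(B) = -156 + 5*B**2 (y(B) = (B**2 + (4*B)*B) - 156 = (B**2 + 4*B**2) - 156 = 5*B**2 - 156 = -156 + 5*B**2)
D(t(13), 20) - y(Q(-12, 2)) = (-6 + 13)**2 - (-156 + 5*(9/2)**2) = 7**2 - (-156 + 5*(81/4)) = 49 - (-156 + 405/4) = 49 - 1*(-219/4) = 49 + 219/4 = 415/4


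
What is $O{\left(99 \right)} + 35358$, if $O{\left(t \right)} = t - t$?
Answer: $35358$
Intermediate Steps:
$O{\left(t \right)} = 0$
$O{\left(99 \right)} + 35358 = 0 + 35358 = 35358$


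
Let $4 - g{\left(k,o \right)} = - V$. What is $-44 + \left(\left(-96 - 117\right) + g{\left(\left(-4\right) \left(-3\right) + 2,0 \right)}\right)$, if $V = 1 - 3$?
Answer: $-255$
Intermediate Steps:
$V = -2$
$g{\left(k,o \right)} = 2$ ($g{\left(k,o \right)} = 4 - \left(-1\right) \left(-2\right) = 4 - 2 = 2$)
$-44 + \left(\left(-96 - 117\right) + g{\left(\left(-4\right) \left(-3\right) + 2,0 \right)}\right) = -44 + \left(\left(-96 - 117\right) + 2\right) = -44 + \left(-213 + 2\right) = -44 - 211 = -255$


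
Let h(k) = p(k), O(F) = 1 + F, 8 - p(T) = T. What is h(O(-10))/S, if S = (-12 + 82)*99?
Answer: 17/6930 ≈ 0.0024531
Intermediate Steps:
p(T) = 8 - T
h(k) = 8 - k
S = 6930 (S = 70*99 = 6930)
h(O(-10))/S = (8 - (1 - 10))/6930 = (8 - 1*(-9))*(1/6930) = (8 + 9)*(1/6930) = 17*(1/6930) = 17/6930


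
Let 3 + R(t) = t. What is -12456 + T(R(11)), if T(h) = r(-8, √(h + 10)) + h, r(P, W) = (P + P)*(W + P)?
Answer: -12320 - 48*√2 ≈ -12388.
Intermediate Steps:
R(t) = -3 + t
r(P, W) = 2*P*(P + W) (r(P, W) = (2*P)*(P + W) = 2*P*(P + W))
T(h) = 128 + h - 16*√(10 + h) (T(h) = 2*(-8)*(-8 + √(h + 10)) + h = 2*(-8)*(-8 + √(10 + h)) + h = (128 - 16*√(10 + h)) + h = 128 + h - 16*√(10 + h))
-12456 + T(R(11)) = -12456 + (128 + (-3 + 11) - 16*√(10 + (-3 + 11))) = -12456 + (128 + 8 - 16*√(10 + 8)) = -12456 + (128 + 8 - 48*√2) = -12456 + (136 - 48*√2) = -12320 - 48*√2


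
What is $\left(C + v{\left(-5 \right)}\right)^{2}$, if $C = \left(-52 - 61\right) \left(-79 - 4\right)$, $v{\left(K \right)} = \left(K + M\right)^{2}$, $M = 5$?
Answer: $87965641$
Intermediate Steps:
$v{\left(K \right)} = \left(5 + K\right)^{2}$ ($v{\left(K \right)} = \left(K + 5\right)^{2} = \left(5 + K\right)^{2}$)
$C = 9379$ ($C = \left(-113\right) \left(-83\right) = 9379$)
$\left(C + v{\left(-5 \right)}\right)^{2} = \left(9379 + \left(5 - 5\right)^{2}\right)^{2} = \left(9379 + 0^{2}\right)^{2} = \left(9379 + 0\right)^{2} = 9379^{2} = 87965641$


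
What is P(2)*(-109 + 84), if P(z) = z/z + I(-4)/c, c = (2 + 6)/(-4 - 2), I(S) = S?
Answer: -100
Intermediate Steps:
c = -4/3 (c = 8/(-6) = 8*(-1/6) = -4/3 ≈ -1.3333)
P(z) = 4 (P(z) = z/z - 4/(-4/3) = 1 - 4*(-3/4) = 1 + 3 = 4)
P(2)*(-109 + 84) = 4*(-109 + 84) = 4*(-25) = -100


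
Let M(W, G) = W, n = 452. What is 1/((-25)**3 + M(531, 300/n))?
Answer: -1/15094 ≈ -6.6251e-5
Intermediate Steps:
1/((-25)**3 + M(531, 300/n)) = 1/((-25)**3 + 531) = 1/(-15625 + 531) = 1/(-15094) = -1/15094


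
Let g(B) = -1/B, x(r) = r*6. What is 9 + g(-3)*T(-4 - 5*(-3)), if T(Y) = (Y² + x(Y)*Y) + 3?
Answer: 877/3 ≈ 292.33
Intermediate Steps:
x(r) = 6*r
T(Y) = 3 + 7*Y² (T(Y) = (Y² + (6*Y)*Y) + 3 = (Y² + 6*Y²) + 3 = 7*Y² + 3 = 3 + 7*Y²)
9 + g(-3)*T(-4 - 5*(-3)) = 9 + (-1/(-3))*(3 + 7*(-4 - 5*(-3))²) = 9 + (-1*(-⅓))*(3 + 7*(-4 + 15)²) = 9 + (3 + 7*11²)/3 = 9 + (3 + 7*121)/3 = 9 + (3 + 847)/3 = 9 + (⅓)*850 = 9 + 850/3 = 877/3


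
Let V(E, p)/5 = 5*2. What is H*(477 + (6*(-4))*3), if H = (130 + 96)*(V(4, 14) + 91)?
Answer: 12905730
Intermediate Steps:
V(E, p) = 50 (V(E, p) = 5*(5*2) = 5*10 = 50)
H = 31866 (H = (130 + 96)*(50 + 91) = 226*141 = 31866)
H*(477 + (6*(-4))*3) = 31866*(477 + (6*(-4))*3) = 31866*(477 - 24*3) = 31866*(477 - 72) = 31866*405 = 12905730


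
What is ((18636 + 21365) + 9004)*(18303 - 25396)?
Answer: -347592465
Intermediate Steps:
((18636 + 21365) + 9004)*(18303 - 25396) = (40001 + 9004)*(-7093) = 49005*(-7093) = -347592465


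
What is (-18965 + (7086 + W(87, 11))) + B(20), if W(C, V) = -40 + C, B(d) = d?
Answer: -11812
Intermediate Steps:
(-18965 + (7086 + W(87, 11))) + B(20) = (-18965 + (7086 + (-40 + 87))) + 20 = (-18965 + (7086 + 47)) + 20 = (-18965 + 7133) + 20 = -11832 + 20 = -11812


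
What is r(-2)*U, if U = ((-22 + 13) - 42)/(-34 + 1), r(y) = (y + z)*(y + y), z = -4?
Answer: 408/11 ≈ 37.091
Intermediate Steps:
r(y) = 2*y*(-4 + y) (r(y) = (y - 4)*(y + y) = (-4 + y)*(2*y) = 2*y*(-4 + y))
U = 17/11 (U = (-9 - 42)/(-33) = -51*(-1/33) = 17/11 ≈ 1.5455)
r(-2)*U = (2*(-2)*(-4 - 2))*(17/11) = (2*(-2)*(-6))*(17/11) = 24*(17/11) = 408/11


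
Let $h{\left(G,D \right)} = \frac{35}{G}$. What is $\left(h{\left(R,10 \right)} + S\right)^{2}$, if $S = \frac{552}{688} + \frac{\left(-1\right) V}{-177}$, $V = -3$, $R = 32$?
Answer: $\frac{23273028025}{6590841856} \approx 3.5311$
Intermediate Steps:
$S = \frac{3985}{5074}$ ($S = \frac{552}{688} + \frac{\left(-1\right) \left(-3\right)}{-177} = 552 \cdot \frac{1}{688} + 3 \left(- \frac{1}{177}\right) = \frac{69}{86} - \frac{1}{59} = \frac{3985}{5074} \approx 0.78538$)
$\left(h{\left(R,10 \right)} + S\right)^{2} = \left(\frac{35}{32} + \frac{3985}{5074}\right)^{2} = \left(\frac{152555}{81184}\right)^{2} = \frac{23273028025}{6590841856}$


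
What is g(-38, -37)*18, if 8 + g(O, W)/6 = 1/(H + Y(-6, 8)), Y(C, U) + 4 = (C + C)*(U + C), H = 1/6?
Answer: -144936/167 ≈ -867.88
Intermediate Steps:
H = 1/6 ≈ 0.16667
Y(C, U) = -4 + 2*C*(C + U) (Y(C, U) = -4 + (C + C)*(U + C) = -4 + (2*C)*(C + U) = -4 + 2*C*(C + U))
g(O, W) = -8052/167 (g(O, W) = -48 + 6/(1/6 + (-4 + 2*(-6)**2 + 2*(-6)*8)) = -48 + 6/(1/6 + (-4 + 2*36 - 96)) = -48 + 6/(1/6 + (-4 + 72 - 96)) = -48 + 6/(1/6 - 28) = -48 + 6/(-167/6) = -48 + 6*(-6/167) = -48 - 36/167 = -8052/167)
g(-38, -37)*18 = -8052/167*18 = -144936/167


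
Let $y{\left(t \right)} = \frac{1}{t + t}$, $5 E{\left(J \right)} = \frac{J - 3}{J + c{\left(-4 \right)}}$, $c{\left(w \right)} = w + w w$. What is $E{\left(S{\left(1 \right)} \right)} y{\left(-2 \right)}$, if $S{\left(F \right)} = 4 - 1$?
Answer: $0$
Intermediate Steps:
$c{\left(w \right)} = w + w^{2}$
$S{\left(F \right)} = 3$ ($S{\left(F \right)} = 4 - 1 = 3$)
$E{\left(J \right)} = \frac{-3 + J}{5 \left(12 + J\right)}$ ($E{\left(J \right)} = \frac{\left(J - 3\right) \frac{1}{J - 4 \left(1 - 4\right)}}{5} = \frac{\left(-3 + J\right) \frac{1}{J - -12}}{5} = \frac{\left(-3 + J\right) \frac{1}{J + 12}}{5} = \frac{\left(-3 + J\right) \frac{1}{12 + J}}{5} = \frac{\frac{1}{12 + J} \left(-3 + J\right)}{5} = \frac{-3 + J}{5 \left(12 + J\right)}$)
$y{\left(t \right)} = \frac{1}{2 t}$
$E{\left(S{\left(1 \right)} \right)} y{\left(-2 \right)} = \frac{-3 + 3}{5 \left(12 + 3\right)} \frac{1}{2 \left(-2\right)} = \frac{1}{5} \cdot \frac{1}{15} \cdot 0 \cdot \frac{1}{2} \left(- \frac{1}{2}\right) = \frac{1}{5} \cdot \frac{1}{15} \cdot 0 \left(- \frac{1}{4}\right) = 0 \left(- \frac{1}{4}\right) = 0$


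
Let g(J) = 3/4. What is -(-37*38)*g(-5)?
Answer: 2109/2 ≈ 1054.5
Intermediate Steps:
g(J) = 3/4 (g(J) = 3*(1/4) = 3/4)
-(-37*38)*g(-5) = -(-37*38)*3/4 = -(-1406)*3/4 = -1*(-2109/2) = 2109/2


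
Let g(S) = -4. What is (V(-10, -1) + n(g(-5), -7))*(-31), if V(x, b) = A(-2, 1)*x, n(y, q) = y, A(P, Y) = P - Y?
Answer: -806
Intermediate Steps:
V(x, b) = -3*x (V(x, b) = (-2 - 1*1)*x = (-2 - 1)*x = -3*x)
(V(-10, -1) + n(g(-5), -7))*(-31) = (-3*(-10) - 4)*(-31) = (30 - 4)*(-31) = 26*(-31) = -806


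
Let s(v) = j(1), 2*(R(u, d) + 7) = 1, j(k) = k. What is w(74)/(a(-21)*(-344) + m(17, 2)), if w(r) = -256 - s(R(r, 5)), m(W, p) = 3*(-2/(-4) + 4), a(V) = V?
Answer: -514/14475 ≈ -0.035509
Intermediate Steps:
m(W, p) = 27/2 (m(W, p) = 3*(-2*(-¼) + 4) = 3*(½ + 4) = 3*(9/2) = 27/2)
R(u, d) = -13/2 (R(u, d) = -7 + (½)*1 = -7 + ½ = -13/2)
s(v) = 1
w(r) = -257 (w(r) = -256 - 1*1 = -256 - 1 = -257)
w(74)/(a(-21)*(-344) + m(17, 2)) = -257/(-21*(-344) + 27/2) = -257/(7224 + 27/2) = -257/14475/2 = -257*2/14475 = -514/14475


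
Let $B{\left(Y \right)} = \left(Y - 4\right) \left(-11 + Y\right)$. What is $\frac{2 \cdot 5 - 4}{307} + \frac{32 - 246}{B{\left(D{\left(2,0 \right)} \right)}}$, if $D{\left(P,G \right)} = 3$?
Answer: $- \frac{32825}{1228} \approx -26.73$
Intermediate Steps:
$B{\left(Y \right)} = \left(-11 + Y\right) \left(-4 + Y\right)$ ($B{\left(Y \right)} = \left(-4 + Y\right) \left(-11 + Y\right) = \left(-11 + Y\right) \left(-4 + Y\right)$)
$\frac{2 \cdot 5 - 4}{307} + \frac{32 - 246}{B{\left(D{\left(2,0 \right)} \right)}} = \frac{2 \cdot 5 - 4}{307} + \frac{32 - 246}{44 + 3^{2} - 45} = \left(10 - 4\right) \frac{1}{307} - \frac{214}{44 + 9 - 45} = 6 \cdot \frac{1}{307} - \frac{214}{8} = \frac{6}{307} - \frac{107}{4} = - \frac{32825}{1228}$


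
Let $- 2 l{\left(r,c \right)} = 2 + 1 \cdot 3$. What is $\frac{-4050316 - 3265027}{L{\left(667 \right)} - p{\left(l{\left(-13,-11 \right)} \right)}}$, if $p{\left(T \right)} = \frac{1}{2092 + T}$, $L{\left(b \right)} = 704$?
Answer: $- \frac{30570818397}{2942014} \approx -10391.0$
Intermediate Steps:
$l{\left(r,c \right)} = - \frac{5}{2}$ ($l{\left(r,c \right)} = - \frac{2 + 1 \cdot 3}{2} = - \frac{2 + 3}{2} = \left(- \frac{1}{2}\right) 5 = - \frac{5}{2}$)
$\frac{-4050316 - 3265027}{L{\left(667 \right)} - p{\left(l{\left(-13,-11 \right)} \right)}} = \frac{-4050316 - 3265027}{704 - \frac{1}{2092 - \frac{5}{2}}} = - \frac{7315343}{704 - \frac{1}{\frac{4179}{2}}} = - \frac{7315343}{704 - \frac{2}{4179}} = - \frac{7315343}{\frac{2942014}{4179}} = \left(-7315343\right) \frac{4179}{2942014} = - \frac{30570818397}{2942014}$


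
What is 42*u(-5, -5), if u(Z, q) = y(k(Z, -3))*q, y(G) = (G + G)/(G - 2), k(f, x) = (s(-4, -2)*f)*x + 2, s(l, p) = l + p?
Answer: -1232/3 ≈ -410.67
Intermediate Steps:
k(f, x) = 2 - 6*f*x (k(f, x) = ((-4 - 2)*f)*x + 2 = (-6*f)*x + 2 = -6*f*x + 2 = 2 - 6*f*x)
y(G) = 2*G/(-2 + G) (y(G) = (2*G)/(-2 + G) = 2*G/(-2 + G))
u(Z, q) = q*(2 + 18*Z)/(9*Z) (u(Z, q) = (2*(2 - 6*Z*(-3))/(-2 + (2 - 6*Z*(-3))))*q = (2*(2 + 18*Z)/(-2 + (2 + 18*Z)))*q = (2*(2 + 18*Z)/((18*Z)))*q = (2*(2 + 18*Z)*(1/(18*Z)))*q = ((2 + 18*Z)/(9*Z))*q = q*(2 + 18*Z)/(9*Z))
42*u(-5, -5) = 42*(2*(-5) + (2/9)*(-5)/(-5)) = 42*(-10 + (2/9)*(-5)*(-⅕)) = 42*(-10 + 2/9) = 42*(-88/9) = -1232/3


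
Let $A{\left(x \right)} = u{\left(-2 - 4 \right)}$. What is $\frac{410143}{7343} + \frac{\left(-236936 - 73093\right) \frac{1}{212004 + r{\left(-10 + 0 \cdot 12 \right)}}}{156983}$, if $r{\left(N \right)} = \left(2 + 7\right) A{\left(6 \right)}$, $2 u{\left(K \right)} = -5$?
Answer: $\frac{535236394067903}{9582612642897} \approx 55.855$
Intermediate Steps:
$u{\left(K \right)} = - \frac{5}{2}$ ($u{\left(K \right)} = \frac{1}{2} \left(-5\right) = - \frac{5}{2}$)
$A{\left(x \right)} = - \frac{5}{2}$
$r{\left(N \right)} = - \frac{45}{2}$ ($r{\left(N \right)} = \left(2 + 7\right) \left(- \frac{5}{2}\right) = 9 \left(- \frac{5}{2}\right) = - \frac{45}{2}$)
$\frac{410143}{7343} + \frac{\left(-236936 - 73093\right) \frac{1}{212004 + r{\left(-10 + 0 \cdot 12 \right)}}}{156983} = \frac{410143}{7343} + \frac{\left(-236936 - 73093\right) \frac{1}{212004 - \frac{45}{2}}}{156983} = 410143 \cdot \frac{1}{7343} + - \frac{310029}{\frac{423963}{2}} \cdot \frac{1}{156983} = \frac{410143}{7343} + \left(-310029\right) \frac{2}{423963} \cdot \frac{1}{156983} = \frac{410143}{7343} - \frac{12158}{1304999679} = \frac{535236394067903}{9582612642897}$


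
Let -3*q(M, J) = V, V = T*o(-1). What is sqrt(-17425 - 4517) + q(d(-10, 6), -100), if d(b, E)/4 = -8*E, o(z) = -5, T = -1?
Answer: -5/3 + 3*I*sqrt(2438) ≈ -1.6667 + 148.13*I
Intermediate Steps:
d(b, E) = -32*E (d(b, E) = 4*(-8*E) = -32*E)
V = 5 (V = -1*(-5) = 5)
q(M, J) = -5/3 (q(M, J) = -1/3*5 = -5/3)
sqrt(-17425 - 4517) + q(d(-10, 6), -100) = sqrt(-17425 - 4517) - 5/3 = sqrt(-21942) - 5/3 = 3*I*sqrt(2438) - 5/3 = -5/3 + 3*I*sqrt(2438)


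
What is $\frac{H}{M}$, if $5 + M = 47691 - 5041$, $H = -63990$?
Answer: $- \frac{4266}{2843} \approx -1.5005$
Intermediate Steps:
$M = 42645$ ($M = -5 + \left(47691 - 5041\right) = -5 + 42650 = 42645$)
$\frac{H}{M} = - \frac{63990}{42645} = \left(-63990\right) \frac{1}{42645} = - \frac{4266}{2843}$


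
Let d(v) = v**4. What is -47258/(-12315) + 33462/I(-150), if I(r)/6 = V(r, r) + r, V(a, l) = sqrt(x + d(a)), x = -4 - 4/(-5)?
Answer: 59834002892561/15585479057730 + 11154*sqrt(197753905)/632784371 ≈ 4.0870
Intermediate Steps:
x = -16/5 (x = -4 - 4*(-1)/5 = -4 - 1*(-4/5) = -4 + 4/5 = -16/5 ≈ -3.2000)
V(a, l) = sqrt(-16/5 + a**4)
I(r) = 6*r + 6*sqrt(-80 + 25*r**4)/5 (I(r) = 6*(sqrt(-80 + 25*r**4)/5 + r) = 6*(r + sqrt(-80 + 25*r**4)/5) = 6*r + 6*sqrt(-80 + 25*r**4)/5)
-47258/(-12315) + 33462/I(-150) = -47258/(-12315) + 33462/(6*(-150) + 6*sqrt(-80 + 25*(-150)**4)/5) = -47258*(-1/12315) + 33462/(-900 + 6*sqrt(-80 + 25*506250000)/5) = 47258/12315 + 33462/(-900 + 6*sqrt(-80 + 12656250000)/5) = 47258/12315 + 33462/(-900 + 6*sqrt(12656249920)/5) = 47258/12315 + 33462/(-900 + 6*(8*sqrt(197753905))/5) = 47258/12315 + 33462/(-900 + 48*sqrt(197753905)/5)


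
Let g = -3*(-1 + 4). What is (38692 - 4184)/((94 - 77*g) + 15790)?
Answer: 34508/16577 ≈ 2.0817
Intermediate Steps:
g = -9 (g = -3*3 = -9)
(38692 - 4184)/((94 - 77*g) + 15790) = (38692 - 4184)/((94 - 77*(-9)) + 15790) = 34508/((94 + 693) + 15790) = 34508/(787 + 15790) = 34508/16577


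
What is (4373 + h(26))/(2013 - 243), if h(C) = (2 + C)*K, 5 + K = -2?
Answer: 4177/1770 ≈ 2.3599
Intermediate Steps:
K = -7 (K = -5 - 2 = -7)
h(C) = -14 - 7*C (h(C) = (2 + C)*(-7) = -14 - 7*C)
(4373 + h(26))/(2013 - 243) = (4373 + (-14 - 7*26))/(2013 - 243) = (4373 + (-14 - 182))/1770 = (4373 - 196)*(1/1770) = 4177*(1/1770) = 4177/1770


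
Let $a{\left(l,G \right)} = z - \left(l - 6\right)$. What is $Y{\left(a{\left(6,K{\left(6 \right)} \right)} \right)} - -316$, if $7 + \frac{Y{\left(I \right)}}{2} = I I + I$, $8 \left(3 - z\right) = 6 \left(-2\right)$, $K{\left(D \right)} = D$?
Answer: $\frac{703}{2} \approx 351.5$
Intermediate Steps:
$z = \frac{9}{2}$ ($z = 3 - \frac{6 \left(-2\right)}{8} = 3 - - \frac{3}{2} = 3 + \frac{3}{2} = \frac{9}{2} \approx 4.5$)
$a{\left(l,G \right)} = \frac{21}{2} - l$ ($a{\left(l,G \right)} = \frac{9}{2} - \left(l - 6\right) = \frac{9}{2} - \left(-6 + l\right) = \frac{21}{2} - l$)
$Y{\left(I \right)} = -14 + 2 I + 2 I^{2}$ ($Y{\left(I \right)} = -14 + 2 \left(I I + I\right) = -14 + 2 \left(I^{2} + I\right) = -14 + 2 \left(I + I^{2}\right) = -14 + \left(2 I + 2 I^{2}\right) = -14 + 2 I + 2 I^{2}$)
$Y{\left(a{\left(6,K{\left(6 \right)} \right)} \right)} - -316 = \left(-14 + 2 \left(\frac{21}{2} - 6\right) + 2 \left(\frac{21}{2} - 6\right)^{2}\right) - -316 = \left(-14 + 2 \left(\frac{21}{2} - 6\right) + 2 \left(\frac{21}{2} - 6\right)^{2}\right) + 316 = \left(-14 + 2 \cdot \frac{9}{2} + 2 \left(\frac{9}{2}\right)^{2}\right) + 316 = \left(-14 + 9 + 2 \cdot \frac{81}{4}\right) + 316 = \left(-14 + 9 + \frac{81}{2}\right) + 316 = \frac{71}{2} + 316 = \frac{703}{2}$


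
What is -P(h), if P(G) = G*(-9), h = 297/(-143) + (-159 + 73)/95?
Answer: -33147/1235 ≈ -26.840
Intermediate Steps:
h = -3683/1235 (h = 297*(-1/143) - 86*1/95 = -27/13 - 86/95 = -3683/1235 ≈ -2.9822)
P(G) = -9*G
-P(h) = -(-9)*(-3683)/1235 = -1*33147/1235 = -33147/1235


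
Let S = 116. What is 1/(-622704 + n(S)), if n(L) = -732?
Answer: -1/623436 ≈ -1.6040e-6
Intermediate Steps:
1/(-622704 + n(S)) = 1/(-622704 - 732) = 1/(-623436) = -1/623436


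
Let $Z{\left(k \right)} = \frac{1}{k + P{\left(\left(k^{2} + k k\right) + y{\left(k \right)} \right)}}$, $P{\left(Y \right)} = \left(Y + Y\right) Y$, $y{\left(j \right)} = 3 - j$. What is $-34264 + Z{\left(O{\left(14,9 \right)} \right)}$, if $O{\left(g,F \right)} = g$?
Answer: $- \frac{9948072703}{290336} \approx -34264.0$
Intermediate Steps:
$P{\left(Y \right)} = 2 Y^{2}$ ($P{\left(Y \right)} = 2 Y Y = 2 Y^{2}$)
$Z{\left(k \right)} = \frac{1}{k + 2 \left(3 - k + 2 k^{2}\right)^{2}}$ ($Z{\left(k \right)} = \frac{1}{k + 2 \left(\left(k^{2} + k k\right) - \left(-3 + k\right)\right)^{2}} = \frac{1}{k + 2 \left(\left(k^{2} + k^{2}\right) - \left(-3 + k\right)\right)^{2}} = \frac{1}{k + 2 \left(2 k^{2} - \left(-3 + k\right)\right)^{2}} = \frac{1}{k + 2 \left(3 - k + 2 k^{2}\right)^{2}}$)
$-34264 + Z{\left(O{\left(14,9 \right)} \right)} = -34264 + \frac{1}{14 + 2 \left(3 - 14 + 2 \cdot 14^{2}\right)^{2}} = -34264 + \frac{1}{14 + 2 \left(3 - 14 + 2 \cdot 196\right)^{2}} = -34264 + \frac{1}{14 + 2 \left(3 - 14 + 392\right)^{2}} = -34264 + \frac{1}{14 + 2 \cdot 381^{2}} = -34264 + \frac{1}{14 + 2 \cdot 145161} = -34264 + \frac{1}{14 + 290322} = -34264 + \frac{1}{290336} = - \frac{9948072703}{290336}$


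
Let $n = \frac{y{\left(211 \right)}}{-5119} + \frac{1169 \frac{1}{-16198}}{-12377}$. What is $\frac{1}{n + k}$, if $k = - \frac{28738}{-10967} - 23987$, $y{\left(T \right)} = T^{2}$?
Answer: $- \frac{1607872911667594}{38577818244601035417} \approx -4.1679 \cdot 10^{-5}$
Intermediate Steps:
$k = - \frac{263036691}{10967}$ ($k = \left(-28738\right) \left(- \frac{1}{10967}\right) - 23987 = \frac{28738}{10967} - 23987 = - \frac{263036691}{10967} \approx -23984.0$)
$n = - \frac{1275097414065}{146610094982}$ ($n = \frac{211^{2}}{-5119} + \frac{1169 \frac{1}{-16198}}{-12377} = 44521 \left(- \frac{1}{5119}\right) + 1169 \left(- \frac{1}{16198}\right) \left(- \frac{1}{12377}\right) = - \frac{44521}{5119} - - \frac{167}{28640378} = - \frac{44521}{5119} + \frac{167}{28640378} = - \frac{1275097414065}{146610094982} \approx -8.6972$)
$\frac{1}{n + k} = \frac{1}{- \frac{1275097414065}{146610094982} - \frac{263036691}{10967}} = \frac{1}{- \frac{38577818244601035417}{1607872911667594}} = - \frac{1607872911667594}{38577818244601035417}$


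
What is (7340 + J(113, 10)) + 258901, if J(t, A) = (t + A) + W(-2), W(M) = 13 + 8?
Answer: 266385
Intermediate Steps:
W(M) = 21
J(t, A) = 21 + A + t (J(t, A) = (t + A) + 21 = (A + t) + 21 = 21 + A + t)
(7340 + J(113, 10)) + 258901 = (7340 + (21 + 10 + 113)) + 258901 = (7340 + 144) + 258901 = 7484 + 258901 = 266385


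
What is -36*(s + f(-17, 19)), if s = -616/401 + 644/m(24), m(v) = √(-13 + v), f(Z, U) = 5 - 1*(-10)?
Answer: -194364/401 - 23184*√11/11 ≈ -7474.9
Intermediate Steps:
f(Z, U) = 15 (f(Z, U) = 5 + 10 = 15)
s = -616/401 + 644*√11/11 (s = -616/401 + 644/(√(-13 + 24)) = -616*1/401 + 644/(√11) = -616/401 + 644*(√11/11) = -616/401 + 644*√11/11 ≈ 192.64)
-36*(s + f(-17, 19)) = -36*((-616/401 + 644*√11/11) + 15) = -36*(5399/401 + 644*√11/11) = -194364/401 - 23184*√11/11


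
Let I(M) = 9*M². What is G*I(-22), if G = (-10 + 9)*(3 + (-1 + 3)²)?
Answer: -30492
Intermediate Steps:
G = -7 (G = -(3 + 2²) = -(3 + 4) = -1*7 = -7)
G*I(-22) = -63*(-22)² = -63*484 = -7*4356 = -30492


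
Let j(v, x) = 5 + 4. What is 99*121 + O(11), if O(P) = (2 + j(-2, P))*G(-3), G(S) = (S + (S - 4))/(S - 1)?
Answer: 24013/2 ≈ 12007.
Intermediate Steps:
G(S) = (-4 + 2*S)/(-1 + S) (G(S) = (S + (-4 + S))/(-1 + S) = (-4 + 2*S)/(-1 + S))
j(v, x) = 9
O(P) = 55/2 (O(P) = (2 + 9)*(2*(-2 - 3)/(-1 - 3)) = 11*(2*(-5)/(-4)) = 11*(2*(-¼)*(-5)) = 11*(5/2) = 55/2)
99*121 + O(11) = 99*121 + 55/2 = 11979 + 55/2 = 24013/2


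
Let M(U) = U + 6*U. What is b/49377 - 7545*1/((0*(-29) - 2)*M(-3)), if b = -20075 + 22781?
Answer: -41381757/230426 ≈ -179.59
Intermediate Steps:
b = 2706
M(U) = 7*U
b/49377 - 7545*1/((0*(-29) - 2)*M(-3)) = 2706/49377 - 7545*(-1/(21*(0*(-29) - 2))) = 2706*(1/49377) - 7545*(-1/(21*(0 - 2))) = 902/16459 - 7545/((-2*(-21))) = 902/16459 - 7545/42 = 902/16459 - 7545*1/42 = 902/16459 - 2515/14 = -41381757/230426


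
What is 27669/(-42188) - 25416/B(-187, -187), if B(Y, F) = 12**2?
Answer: -7473851/42188 ≈ -177.16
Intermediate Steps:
B(Y, F) = 144
27669/(-42188) - 25416/B(-187, -187) = 27669/(-42188) - 25416/144 = 27669*(-1/42188) - 25416*1/144 = -27669/42188 - 353/2 = -7473851/42188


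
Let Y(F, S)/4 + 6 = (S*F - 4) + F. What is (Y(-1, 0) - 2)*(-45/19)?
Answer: 2070/19 ≈ 108.95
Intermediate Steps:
Y(F, S) = -40 + 4*F + 4*F*S (Y(F, S) = -24 + 4*((S*F - 4) + F) = -24 + 4*((F*S - 4) + F) = -24 + 4*((-4 + F*S) + F) = -24 + 4*(-4 + F + F*S) = -24 + (-16 + 4*F + 4*F*S) = -40 + 4*F + 4*F*S)
(Y(-1, 0) - 2)*(-45/19) = ((-40 + 4*(-1) + 4*(-1)*0) - 2)*(-45/19) = ((-40 - 4 + 0) - 2)*(-45*1/19) = (-44 - 2)*(-45/19) = -46*(-45/19) = 2070/19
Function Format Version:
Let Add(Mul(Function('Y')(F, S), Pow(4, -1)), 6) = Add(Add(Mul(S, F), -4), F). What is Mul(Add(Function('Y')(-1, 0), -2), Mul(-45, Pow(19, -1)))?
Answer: Rational(2070, 19) ≈ 108.95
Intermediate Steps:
Function('Y')(F, S) = Add(-40, Mul(4, F), Mul(4, F, S)) (Function('Y')(F, S) = Add(-24, Mul(4, Add(Add(Mul(S, F), -4), F))) = Add(-24, Mul(4, Add(Add(Mul(F, S), -4), F))) = Add(-24, Mul(4, Add(Add(-4, Mul(F, S)), F))) = Add(-24, Mul(4, Add(-4, F, Mul(F, S)))) = Add(-24, Add(-16, Mul(4, F), Mul(4, F, S))) = Add(-40, Mul(4, F), Mul(4, F, S)))
Mul(Add(Function('Y')(-1, 0), -2), Mul(-45, Pow(19, -1))) = Mul(Add(Add(-40, Mul(4, -1), Mul(4, -1, 0)), -2), Mul(-45, Pow(19, -1))) = Mul(Add(Add(-40, -4, 0), -2), Mul(-45, Rational(1, 19))) = Mul(Add(-44, -2), Rational(-45, 19)) = Mul(-46, Rational(-45, 19)) = Rational(2070, 19)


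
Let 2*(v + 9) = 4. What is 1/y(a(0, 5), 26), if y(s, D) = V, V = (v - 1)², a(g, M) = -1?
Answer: 1/64 ≈ 0.015625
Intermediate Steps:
v = -7 (v = -9 + (½)*4 = -9 + 2 = -7)
V = 64 (V = (-7 - 1)² = (-8)² = 64)
y(s, D) = 64
1/y(a(0, 5), 26) = 1/64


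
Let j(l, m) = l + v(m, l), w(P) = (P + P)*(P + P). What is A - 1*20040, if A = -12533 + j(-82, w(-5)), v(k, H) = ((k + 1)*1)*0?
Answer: -32655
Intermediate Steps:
w(P) = 4*P**2 (w(P) = (2*P)*(2*P) = 4*P**2)
v(k, H) = 0 (v(k, H) = ((1 + k)*1)*0 = (1 + k)*0 = 0)
j(l, m) = l (j(l, m) = l + 0 = l)
A = -12615 (A = -12533 - 82 = -12615)
A - 1*20040 = -12615 - 1*20040 = -12615 - 20040 = -32655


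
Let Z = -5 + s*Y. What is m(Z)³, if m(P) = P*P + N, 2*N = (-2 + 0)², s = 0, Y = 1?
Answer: 19683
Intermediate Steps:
N = 2 (N = (-2 + 0)²/2 = (½)*(-2)² = (½)*4 = 2)
Z = -5 (Z = -5 + 0*1 = -5 + 0 = -5)
m(P) = 2 + P² (m(P) = P*P + 2 = P² + 2 = 2 + P²)
m(Z)³ = (2 + (-5)²)³ = (2 + 25)³ = 27³ = 19683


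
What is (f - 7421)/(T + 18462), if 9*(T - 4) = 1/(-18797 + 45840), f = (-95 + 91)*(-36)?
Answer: -1771127199/4494384343 ≈ -0.39408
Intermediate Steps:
f = 144 (f = -4*(-36) = 144)
T = 973549/243387 (T = 4 + 1/(9*(-18797 + 45840)) = 4 + (⅑)/27043 = 4 + (⅑)*(1/27043) = 4 + 1/243387 = 973549/243387 ≈ 4.0000)
(f - 7421)/(T + 18462) = (144 - 7421)/(973549/243387 + 18462) = -7277/4494384343/243387 = -7277*243387/4494384343 = -1771127199/4494384343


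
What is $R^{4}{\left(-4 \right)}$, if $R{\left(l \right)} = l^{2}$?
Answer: $65536$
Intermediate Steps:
$R^{4}{\left(-4 \right)} = \left(\left(-4\right)^{2}\right)^{4} = 16^{4} = 65536$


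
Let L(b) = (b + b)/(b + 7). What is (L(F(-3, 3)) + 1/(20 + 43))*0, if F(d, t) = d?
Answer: 0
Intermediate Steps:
L(b) = 2*b/(7 + b) (L(b) = (2*b)/(7 + b) = 2*b/(7 + b))
(L(F(-3, 3)) + 1/(20 + 43))*0 = (2*(-3)/(7 - 3) + 1/(20 + 43))*0 = (2*(-3)/4 + 1/63)*0 = (2*(-3)*(¼) + 1/63)*0 = (-3/2 + 1/63)*0 = -187/126*0 = 0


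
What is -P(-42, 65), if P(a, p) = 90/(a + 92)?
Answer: -9/5 ≈ -1.8000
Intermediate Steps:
P(a, p) = 90/(92 + a)
-P(-42, 65) = -90/(92 - 42) = -90/50 = -1*9/5 = -9/5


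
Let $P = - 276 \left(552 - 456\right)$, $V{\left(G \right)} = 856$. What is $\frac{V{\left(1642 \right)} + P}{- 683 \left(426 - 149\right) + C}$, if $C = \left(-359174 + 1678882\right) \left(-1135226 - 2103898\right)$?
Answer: $\frac{25640}{4274698044983} \approx 5.9981 \cdot 10^{-9}$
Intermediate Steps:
$C = -4274697855792$ ($C = 1319708 \left(-3239124\right) = -4274697855792$)
$P = -26496$ ($P = \left(-276\right) 96 = -26496$)
$\frac{V{\left(1642 \right)} + P}{- 683 \left(426 - 149\right) + C} = \frac{856 - 26496}{- 683 \left(426 - 149\right) - 4274697855792} = - \frac{25640}{\left(-683\right) 277 - 4274697855792} = - \frac{25640}{-189191 - 4274697855792} = - \frac{25640}{-4274698044983} = \left(-25640\right) \left(- \frac{1}{4274698044983}\right) = \frac{25640}{4274698044983}$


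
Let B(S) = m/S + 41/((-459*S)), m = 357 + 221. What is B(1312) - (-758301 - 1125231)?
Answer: 1134278303917/602208 ≈ 1.8835e+6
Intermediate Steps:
m = 578
B(S) = 265261/(459*S) (B(S) = 578/S + 41/((-459*S)) = 578/S + 41*(-1/(459*S)) = 578/S - 41/(459*S) = 265261/(459*S))
B(1312) - (-758301 - 1125231) = (265261/459)/1312 - (-758301 - 1125231) = (265261/459)*(1/1312) - 1*(-1883532) = 265261/602208 + 1883532 = 1134278303917/602208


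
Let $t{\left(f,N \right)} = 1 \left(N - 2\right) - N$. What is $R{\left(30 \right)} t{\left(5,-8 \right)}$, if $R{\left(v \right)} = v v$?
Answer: $-1800$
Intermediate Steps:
$R{\left(v \right)} = v^{2}$
$t{\left(f,N \right)} = -2$ ($t{\left(f,N \right)} = 1 \left(-2 + N\right) - N = \left(-2 + N\right) - N = -2$)
$R{\left(30 \right)} t{\left(5,-8 \right)} = 30^{2} \left(-2\right) = 900 \left(-2\right) = -1800$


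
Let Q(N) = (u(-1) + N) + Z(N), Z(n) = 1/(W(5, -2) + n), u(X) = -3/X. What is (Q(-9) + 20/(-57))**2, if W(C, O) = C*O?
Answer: 133225/3249 ≈ 41.005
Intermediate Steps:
Z(n) = 1/(-10 + n) (Z(n) = 1/(5*(-2) + n) = 1/(-10 + n))
Q(N) = 3 + N + 1/(-10 + N) (Q(N) = (-3/(-1) + N) + 1/(-10 + N) = (-3*(-1) + N) + 1/(-10 + N) = (3 + N) + 1/(-10 + N) = 3 + N + 1/(-10 + N))
(Q(-9) + 20/(-57))**2 = ((1 + (-10 - 9)*(3 - 9))/(-10 - 9) + 20/(-57))**2 = ((1 - 19*(-6))/(-19) + 20*(-1/57))**2 = (-(1 + 114)/19 - 20/57)**2 = (-1/19*115 - 20/57)**2 = (-115/19 - 20/57)**2 = (-365/57)**2 = 133225/3249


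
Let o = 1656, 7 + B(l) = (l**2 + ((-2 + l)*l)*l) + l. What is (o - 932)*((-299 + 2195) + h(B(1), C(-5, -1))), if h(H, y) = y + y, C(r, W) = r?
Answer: 1365464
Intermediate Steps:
B(l) = -7 + l + l**2 + l**2*(-2 + l) (B(l) = -7 + ((l**2 + ((-2 + l)*l)*l) + l) = -7 + ((l**2 + (l*(-2 + l))*l) + l) = -7 + ((l**2 + l**2*(-2 + l)) + l) = -7 + (l + l**2 + l**2*(-2 + l)) = -7 + l + l**2 + l**2*(-2 + l))
h(H, y) = 2*y
(o - 932)*((-299 + 2195) + h(B(1), C(-5, -1))) = (1656 - 932)*((-299 + 2195) + 2*(-5)) = 724*(1896 - 10) = 724*1886 = 1365464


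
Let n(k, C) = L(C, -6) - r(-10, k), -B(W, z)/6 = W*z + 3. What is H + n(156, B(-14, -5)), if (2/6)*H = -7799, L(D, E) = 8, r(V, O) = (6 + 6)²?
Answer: -23533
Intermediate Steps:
r(V, O) = 144 (r(V, O) = 12² = 144)
B(W, z) = -18 - 6*W*z (B(W, z) = -6*(W*z + 3) = -6*(3 + W*z) = -18 - 6*W*z)
H = -23397 (H = 3*(-7799) = -23397)
n(k, C) = -136 (n(k, C) = 8 - 1*144 = 8 - 144 = -136)
H + n(156, B(-14, -5)) = -23397 - 136 = -23533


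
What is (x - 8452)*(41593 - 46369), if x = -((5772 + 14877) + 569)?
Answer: 141703920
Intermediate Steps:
x = -21218 (x = -(20649 + 569) = -1*21218 = -21218)
(x - 8452)*(41593 - 46369) = (-21218 - 8452)*(41593 - 46369) = -29670*(-4776) = 141703920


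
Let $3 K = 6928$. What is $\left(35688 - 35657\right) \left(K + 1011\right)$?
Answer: $\frac{308791}{3} \approx 1.0293 \cdot 10^{5}$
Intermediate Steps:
$K = \frac{6928}{3}$ ($K = \frac{1}{3} \cdot 6928 = \frac{6928}{3} \approx 2309.3$)
$\left(35688 - 35657\right) \left(K + 1011\right) = \left(35688 - 35657\right) \left(\frac{6928}{3} + 1011\right) = 31 \cdot \frac{9961}{3} = \frac{308791}{3}$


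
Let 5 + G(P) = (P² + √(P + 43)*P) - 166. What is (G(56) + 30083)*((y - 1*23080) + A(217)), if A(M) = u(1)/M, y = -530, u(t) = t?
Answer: -169317098712/217 - 122960856*√11/31 ≈ -7.9342e+8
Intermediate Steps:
G(P) = -171 + P² + P*√(43 + P) (G(P) = -5 + ((P² + √(P + 43)*P) - 166) = -5 + ((P² + √(43 + P)*P) - 166) = -5 + ((P² + P*√(43 + P)) - 166) = -5 + (-166 + P² + P*√(43 + P)) = -171 + P² + P*√(43 + P))
A(M) = 1/M
(G(56) + 30083)*((y - 1*23080) + A(217)) = ((-171 + 56² + 56*√(43 + 56)) + 30083)*((-530 - 1*23080) + 1/217) = ((-171 + 3136 + 56*√99) + 30083)*((-530 - 23080) + 1/217) = ((-171 + 3136 + 56*(3*√11)) + 30083)*(-23610 + 1/217) = ((-171 + 3136 + 168*√11) + 30083)*(-5123369/217) = ((2965 + 168*√11) + 30083)*(-5123369/217) = (33048 + 168*√11)*(-5123369/217) = -169317098712/217 - 122960856*√11/31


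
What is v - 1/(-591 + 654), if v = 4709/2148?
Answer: 98173/45108 ≈ 2.1764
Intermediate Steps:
v = 4709/2148 (v = 4709*(1/2148) = 4709/2148 ≈ 2.1923)
v - 1/(-591 + 654) = 4709/2148 - 1/(-591 + 654) = 4709/2148 - 1/63 = 98173/45108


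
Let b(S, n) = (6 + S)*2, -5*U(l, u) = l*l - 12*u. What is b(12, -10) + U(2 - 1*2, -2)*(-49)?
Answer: 1356/5 ≈ 271.20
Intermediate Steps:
U(l, u) = -l²/5 + 12*u/5 (U(l, u) = -(l*l - 12*u)/5 = -(l² - 12*u)/5 = -l²/5 + 12*u/5)
b(S, n) = 12 + 2*S
b(12, -10) + U(2 - 1*2, -2)*(-49) = (12 + 2*12) + (-(2 - 1*2)²/5 + (12/5)*(-2))*(-49) = (12 + 24) + (-(2 - 2)²/5 - 24/5)*(-49) = 36 + (-⅕*0² - 24/5)*(-49) = 36 + (-⅕*0 - 24/5)*(-49) = 36 + (0 - 24/5)*(-49) = 36 - 24/5*(-49) = 36 + 1176/5 = 1356/5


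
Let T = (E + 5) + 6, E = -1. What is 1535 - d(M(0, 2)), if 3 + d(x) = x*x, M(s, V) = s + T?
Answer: 1438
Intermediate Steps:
T = 10 (T = (-1 + 5) + 6 = 4 + 6 = 10)
M(s, V) = 10 + s (M(s, V) = s + 10 = 10 + s)
d(x) = -3 + x² (d(x) = -3 + x*x = -3 + x²)
1535 - d(M(0, 2)) = 1535 - (-3 + (10 + 0)²) = 1535 - (-3 + 10²) = 1535 - (-3 + 100) = 1535 - 1*97 = 1535 - 97 = 1438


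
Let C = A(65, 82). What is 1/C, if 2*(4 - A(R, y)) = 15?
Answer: -2/7 ≈ -0.28571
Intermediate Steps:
A(R, y) = -7/2 (A(R, y) = 4 - 1/2*15 = 4 - 15/2 = -7/2)
C = -7/2 ≈ -3.5000
1/C = 1/(-7/2) = -2/7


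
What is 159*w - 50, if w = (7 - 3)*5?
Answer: 3130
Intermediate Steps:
w = 20 (w = 4*5 = 20)
159*w - 50 = 159*20 - 50 = 3180 - 50 = 3130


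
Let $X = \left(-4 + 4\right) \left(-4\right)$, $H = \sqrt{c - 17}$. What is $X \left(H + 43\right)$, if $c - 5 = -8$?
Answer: $0$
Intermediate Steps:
$c = -3$ ($c = 5 - 8 = -3$)
$H = 2 i \sqrt{5}$ ($H = \sqrt{-3 - 17} = \sqrt{-20} = 2 i \sqrt{5} \approx 4.4721 i$)
$X = 0$ ($X = 0 \left(-4\right) = 0$)
$X \left(H + 43\right) = 0 \left(2 i \sqrt{5} + 43\right) = 0 \left(43 + 2 i \sqrt{5}\right) = 0$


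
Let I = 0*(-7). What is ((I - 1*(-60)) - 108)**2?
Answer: 2304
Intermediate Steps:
I = 0
((I - 1*(-60)) - 108)**2 = ((0 - 1*(-60)) - 108)**2 = ((0 + 60) - 108)**2 = (60 - 108)**2 = (-48)**2 = 2304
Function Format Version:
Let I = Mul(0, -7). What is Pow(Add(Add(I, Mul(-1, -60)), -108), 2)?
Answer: 2304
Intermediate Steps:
I = 0
Pow(Add(Add(I, Mul(-1, -60)), -108), 2) = Pow(Add(Add(0, Mul(-1, -60)), -108), 2) = Pow(Add(Add(0, 60), -108), 2) = Pow(Add(60, -108), 2) = Pow(-48, 2) = 2304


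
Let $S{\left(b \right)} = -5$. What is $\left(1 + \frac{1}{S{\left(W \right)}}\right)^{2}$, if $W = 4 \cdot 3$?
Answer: $\frac{16}{25} \approx 0.64$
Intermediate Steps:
$W = 12$
$\left(1 + \frac{1}{S{\left(W \right)}}\right)^{2} = \left(1 + \frac{1}{-5}\right)^{2} = \left(1 - \frac{1}{5}\right)^{2} = \left(\frac{4}{5}\right)^{2} = \frac{16}{25}$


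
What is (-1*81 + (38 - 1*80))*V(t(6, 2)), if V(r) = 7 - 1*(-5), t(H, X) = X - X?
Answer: -1476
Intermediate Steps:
t(H, X) = 0
V(r) = 12 (V(r) = 7 + 5 = 12)
(-1*81 + (38 - 1*80))*V(t(6, 2)) = (-1*81 + (38 - 1*80))*12 = (-81 + (38 - 80))*12 = (-81 - 42)*12 = -123*12 = -1476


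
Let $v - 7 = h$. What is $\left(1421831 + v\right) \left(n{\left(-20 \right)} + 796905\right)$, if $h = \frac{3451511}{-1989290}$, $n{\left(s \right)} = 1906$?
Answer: $\frac{2259392710102287799}{1989290} \approx 1.1358 \cdot 10^{12}$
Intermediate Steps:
$h = - \frac{3451511}{1989290}$ ($h = 3451511 \left(- \frac{1}{1989290}\right) = - \frac{3451511}{1989290} \approx -1.735$)
$v = \frac{10473519}{1989290}$ ($v = 7 - \frac{3451511}{1989290} = \frac{10473519}{1989290} \approx 5.265$)
$\left(1421831 + v\right) \left(n{\left(-20 \right)} + 796905\right) = \left(1421831 + \frac{10473519}{1989290}\right) \left(1906 + 796905\right) = \frac{2828444663509}{1989290} \cdot 798811 = \frac{2259392710102287799}{1989290}$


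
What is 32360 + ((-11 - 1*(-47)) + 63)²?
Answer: 42161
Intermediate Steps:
32360 + ((-11 - 1*(-47)) + 63)² = 32360 + ((-11 + 47) + 63)² = 32360 + (36 + 63)² = 32360 + 99² = 32360 + 9801 = 42161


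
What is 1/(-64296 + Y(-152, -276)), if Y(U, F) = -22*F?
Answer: -1/58224 ≈ -1.7175e-5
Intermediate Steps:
1/(-64296 + Y(-152, -276)) = 1/(-64296 - 22*(-276)) = 1/(-64296 + 6072) = 1/(-58224) = -1/58224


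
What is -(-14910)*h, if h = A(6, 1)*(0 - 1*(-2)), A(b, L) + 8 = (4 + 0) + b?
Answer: 59640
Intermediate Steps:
A(b, L) = -4 + b (A(b, L) = -8 + ((4 + 0) + b) = -8 + (4 + b) = -4 + b)
h = 4 (h = (-4 + 6)*(0 - 1*(-2)) = 2*(0 + 2) = 2*2 = 4)
-(-14910)*h = -(-14910)*4 = -2982*(-20) = 59640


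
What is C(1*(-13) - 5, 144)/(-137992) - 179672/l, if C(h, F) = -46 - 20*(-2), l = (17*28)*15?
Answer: -3099156973/123157860 ≈ -25.164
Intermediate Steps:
l = 7140 (l = 476*15 = 7140)
C(h, F) = -6 (C(h, F) = -46 + 40 = -6)
C(1*(-13) - 5, 144)/(-137992) - 179672/l = -6/(-137992) - 179672/7140 = -6*(-1/137992) - 179672*1/7140 = 3/68996 - 44918/1785 = -3099156973/123157860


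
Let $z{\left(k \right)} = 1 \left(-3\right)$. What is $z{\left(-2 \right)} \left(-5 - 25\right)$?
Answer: $90$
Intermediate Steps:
$z{\left(k \right)} = -3$
$z{\left(-2 \right)} \left(-5 - 25\right) = - 3 \left(-5 - 25\right) = \left(-3\right) \left(-30\right) = 90$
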